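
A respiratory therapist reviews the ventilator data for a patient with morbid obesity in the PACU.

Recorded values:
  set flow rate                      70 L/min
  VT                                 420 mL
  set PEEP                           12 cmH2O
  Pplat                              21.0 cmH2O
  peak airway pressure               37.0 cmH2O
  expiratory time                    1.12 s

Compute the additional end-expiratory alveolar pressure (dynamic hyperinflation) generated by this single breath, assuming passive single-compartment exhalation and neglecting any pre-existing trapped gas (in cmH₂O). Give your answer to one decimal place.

Flow: 70 L/min ÷ 60 = 1.1667 L/s.
R = (PIP − Pplat)/V̇ = (37.0 − 21.0) / 1.1667 = 16.0/1.1667 = 13.714 cmH2O·s/L.
C = Vt/(Pplat − PEEP) = 420.0 / (21.0 − 12) = 420.0/9.0 = 46.667 mL/cmH2O.
τ = R × C = 13.714 × 0.04667 L/cmH2O = 0.64 s.
Fraction remaining = e^(−Te/τ) = e^(−1.12/0.64) = 0.1738; trapped volume = 420.0 × 0.1738 = 72.996 mL.
Additional alveolar pressure from trapping ≈ V_trapped / C = 72.996 / 46.667 = 1.564 cmH2O.

1.6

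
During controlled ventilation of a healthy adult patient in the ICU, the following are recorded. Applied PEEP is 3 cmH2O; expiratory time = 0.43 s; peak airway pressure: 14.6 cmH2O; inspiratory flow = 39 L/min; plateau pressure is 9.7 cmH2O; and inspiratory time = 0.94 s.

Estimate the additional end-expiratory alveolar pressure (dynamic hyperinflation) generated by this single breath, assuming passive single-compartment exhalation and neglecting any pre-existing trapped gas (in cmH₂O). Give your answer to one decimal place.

Flow: 39 L/min ÷ 60 = 0.65 L/s.
Vt = flow × Ti = 0.65 L/s × 0.94 s × 1000 mL/L = 611.0 mL.
R = (PIP − Pplat)/V̇ = (14.6 − 9.7) / 0.65 = 4.9/0.65 = 7.538 cmH2O·s/L.
C = Vt/(Pplat − PEEP) = 611.0 / (9.7 − 3) = 611.0/6.7 = 91.194 mL/cmH2O.
τ = R × C = 7.538 × 0.09119 L/cmH2O = 0.6874 s.
Fraction remaining = e^(−Te/τ) = e^(−0.43/0.6874) = 0.535; trapped volume = 611.0 × 0.535 = 326.89 mL.
Additional alveolar pressure from trapping ≈ V_trapped / C = 326.89 / 91.194 = 3.585 cmH2O.

3.6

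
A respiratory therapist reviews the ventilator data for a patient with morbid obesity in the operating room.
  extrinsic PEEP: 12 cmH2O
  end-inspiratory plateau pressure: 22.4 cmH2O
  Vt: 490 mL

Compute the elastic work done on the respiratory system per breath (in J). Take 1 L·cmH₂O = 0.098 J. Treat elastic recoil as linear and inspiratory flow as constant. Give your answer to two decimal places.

Elastic work ≈ ½ × (Pplat − PEEP) × Vt = 0.5 × (22.4 − 12) × 0.490 L = 0.5 × 10.4 × 0.490 = 2.548 L·cmH2O.
× 0.098 J/(L·cmH2O) → 0.2497 J.

0.25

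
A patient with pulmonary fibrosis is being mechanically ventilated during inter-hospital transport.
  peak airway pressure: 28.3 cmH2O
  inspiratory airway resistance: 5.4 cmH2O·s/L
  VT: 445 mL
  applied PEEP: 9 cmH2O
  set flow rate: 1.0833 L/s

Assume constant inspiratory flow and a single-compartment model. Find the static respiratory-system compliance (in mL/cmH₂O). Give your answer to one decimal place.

33.1

Equation of motion (constant flow): PIP = Vt/C + R·V̇ + PEEP.
Vt/C = PIP − R·V̇ − PEEP = 28.3 − 5.4×1.0833 − 9 = 28.3 − 5.85 − 9 = 13.45 cmH2O.
C = Vt / 13.45 = 445 / 13.45 = 33.086 mL/cmH2O.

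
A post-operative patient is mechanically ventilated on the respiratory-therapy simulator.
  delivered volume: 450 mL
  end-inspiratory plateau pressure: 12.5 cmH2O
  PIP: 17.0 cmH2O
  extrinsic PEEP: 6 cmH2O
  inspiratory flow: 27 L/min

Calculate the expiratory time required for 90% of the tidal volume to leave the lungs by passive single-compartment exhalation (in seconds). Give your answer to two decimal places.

Flow: 27 L/min ÷ 60 = 0.45 L/s.
R = (PIP − Pplat)/V̇ = (17.0 − 12.5) / 0.45 = 4.5/0.45 = 10.0 cmH2O·s/L.
C = Vt/(Pplat − PEEP) = 450.0 / (12.5 − 6) = 450.0/6.5 = 69.231 mL/cmH2O.
τ = R × C = 10.0 × 0.06923 L/cmH2O = 0.6923 s.
t = −τ·ln(1 − 0.90) = −0.6923·ln(0.1) = 1.594 s.

1.59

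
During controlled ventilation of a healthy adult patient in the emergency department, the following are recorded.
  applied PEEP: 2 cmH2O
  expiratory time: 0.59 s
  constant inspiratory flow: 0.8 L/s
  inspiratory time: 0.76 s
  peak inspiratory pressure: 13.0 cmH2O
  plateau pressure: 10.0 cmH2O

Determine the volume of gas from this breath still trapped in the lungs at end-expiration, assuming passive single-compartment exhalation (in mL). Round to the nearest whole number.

Vt = flow × Ti = 0.8 L/s × 0.76 s × 1000 mL/L = 608.0 mL.
R = (PIP − Pplat)/V̇ = (13.0 − 10.0) / 0.8 = 3.0/0.8 = 3.75 cmH2O·s/L.
C = Vt/(Pplat − PEEP) = 608.0 / (10.0 − 2) = 608.0/8.0 = 76.0 mL/cmH2O.
τ = R × C = 3.75 × 0.076 L/cmH2O = 0.285 s.
Fraction remaining = e^(−Te/τ) = e^(−0.59/0.285) = 0.1262.
Trapped volume = 608.0 × 0.1262 = 76.73 mL.

77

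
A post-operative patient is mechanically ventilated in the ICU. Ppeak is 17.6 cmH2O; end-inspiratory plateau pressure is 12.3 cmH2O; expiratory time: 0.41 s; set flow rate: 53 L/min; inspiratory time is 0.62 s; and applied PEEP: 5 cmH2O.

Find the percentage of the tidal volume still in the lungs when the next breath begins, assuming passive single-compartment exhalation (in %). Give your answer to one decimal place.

40.2

Flow: 53 L/min ÷ 60 = 0.8833 L/s.
Vt = flow × Ti = 0.8833 L/s × 0.62 s × 1000 mL/L = 547.65 mL.
R = (PIP − Pplat)/V̇ = (17.6 − 12.3) / 0.8833 = 5.3/0.8833 = 6.0 cmH2O·s/L.
C = Vt/(Pplat − PEEP) = 547.65 / (12.3 − 5) = 547.65/7.3 = 75.021 mL/cmH2O.
τ = R × C = 6.0 × 0.07502 L/cmH2O = 0.4501 s.
Fraction remaining at end-expiration = e^(−Te/τ) = e^(−0.41/0.4501) = 0.4022 → 40.22%.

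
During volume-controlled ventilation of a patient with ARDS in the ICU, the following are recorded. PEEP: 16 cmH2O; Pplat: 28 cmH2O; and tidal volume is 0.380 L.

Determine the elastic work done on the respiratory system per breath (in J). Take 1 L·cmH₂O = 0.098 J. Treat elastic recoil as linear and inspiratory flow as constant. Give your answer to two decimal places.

0.22

Elastic work ≈ ½ × (Pplat − PEEP) × Vt = 0.5 × (28 − 16) × 0.380 L = 0.5 × 12.0 × 0.380 = 2.28 L·cmH2O.
× 0.098 J/(L·cmH2O) → 0.2234 J.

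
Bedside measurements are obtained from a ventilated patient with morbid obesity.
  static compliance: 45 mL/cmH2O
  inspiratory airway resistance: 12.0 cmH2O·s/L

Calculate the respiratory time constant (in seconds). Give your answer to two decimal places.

0.54

τ = R × C = 12.0 × 45 mL/cmH2O = 12.0 × 0.045 L/cmH2O = 0.54 s.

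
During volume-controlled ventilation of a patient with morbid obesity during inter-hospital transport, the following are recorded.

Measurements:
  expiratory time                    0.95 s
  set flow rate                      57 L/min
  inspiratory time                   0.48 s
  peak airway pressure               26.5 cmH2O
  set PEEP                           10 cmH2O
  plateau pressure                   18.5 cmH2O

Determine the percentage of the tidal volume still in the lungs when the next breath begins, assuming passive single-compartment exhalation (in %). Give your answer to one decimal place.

Flow: 57 L/min ÷ 60 = 0.95 L/s.
Vt = flow × Ti = 0.95 L/s × 0.48 s × 1000 mL/L = 456.0 mL.
R = (PIP − Pplat)/V̇ = (26.5 − 18.5) / 0.95 = 8.0/0.95 = 8.421 cmH2O·s/L.
C = Vt/(Pplat − PEEP) = 456.0 / (18.5 − 10) = 456.0/8.5 = 53.647 mL/cmH2O.
τ = R × C = 8.421 × 0.05365 L/cmH2O = 0.4518 s.
Fraction remaining at end-expiration = e^(−Te/τ) = e^(−0.95/0.4518) = 0.1221 → 12.21%.

12.2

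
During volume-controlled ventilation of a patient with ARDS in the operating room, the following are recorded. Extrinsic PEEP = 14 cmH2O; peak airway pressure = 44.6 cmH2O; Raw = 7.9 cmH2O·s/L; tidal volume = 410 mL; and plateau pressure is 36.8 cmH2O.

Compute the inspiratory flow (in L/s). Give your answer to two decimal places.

0.99

flow = (PIP − Pplat) / Raw = 7.8 / 7.9 = 0.9873 L/s.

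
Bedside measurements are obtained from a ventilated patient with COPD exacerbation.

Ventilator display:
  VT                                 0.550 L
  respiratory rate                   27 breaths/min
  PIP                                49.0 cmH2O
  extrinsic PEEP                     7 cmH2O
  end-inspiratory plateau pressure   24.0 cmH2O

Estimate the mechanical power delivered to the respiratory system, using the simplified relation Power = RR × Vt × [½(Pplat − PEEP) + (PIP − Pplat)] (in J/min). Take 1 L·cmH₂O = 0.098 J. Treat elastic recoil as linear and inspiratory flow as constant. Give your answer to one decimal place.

48.8

Per-breath work = Vt × [½(Pplat−PEEP) + (PIP−Pplat)] = 0.550 × [0.5×17.0 + 25.0] = 0.550 × 33.5 = 18.425 L·cmH2O.
Power = 27 × 18.425 = 497.48 L·cmH2O/min.
× 0.098 J/(L·cmH2O) → 48.753 J/min.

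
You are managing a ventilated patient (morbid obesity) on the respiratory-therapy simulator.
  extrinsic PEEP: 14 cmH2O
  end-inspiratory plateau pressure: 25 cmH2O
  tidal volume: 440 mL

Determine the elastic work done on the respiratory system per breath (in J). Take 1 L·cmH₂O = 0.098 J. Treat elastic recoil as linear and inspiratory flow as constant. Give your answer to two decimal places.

Elastic work ≈ ½ × (Pplat − PEEP) × Vt = 0.5 × (25 − 14) × 0.440 L = 0.5 × 11.0 × 0.440 = 2.42 L·cmH2O.
× 0.098 J/(L·cmH2O) → 0.2372 J.

0.24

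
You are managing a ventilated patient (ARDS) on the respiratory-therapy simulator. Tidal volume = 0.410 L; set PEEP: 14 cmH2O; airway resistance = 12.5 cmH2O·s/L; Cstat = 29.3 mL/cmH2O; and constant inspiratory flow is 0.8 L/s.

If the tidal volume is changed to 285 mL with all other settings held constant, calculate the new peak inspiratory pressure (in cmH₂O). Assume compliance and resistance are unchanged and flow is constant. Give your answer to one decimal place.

33.7

PIP = Vt/C + R·V̇ + PEEP (constant-flow equation of motion).
Only the elastic term changes: ΔPIP = ΔVt / C = (285 − 410) / 29.3 = -4.266 cmH2O.
Original PIP = 410/29.3 + 12.5×0.8 + 14 = 37.993 cmH2O; new PIP = 37.993 + (-4.266) = 33.727 cmH2O.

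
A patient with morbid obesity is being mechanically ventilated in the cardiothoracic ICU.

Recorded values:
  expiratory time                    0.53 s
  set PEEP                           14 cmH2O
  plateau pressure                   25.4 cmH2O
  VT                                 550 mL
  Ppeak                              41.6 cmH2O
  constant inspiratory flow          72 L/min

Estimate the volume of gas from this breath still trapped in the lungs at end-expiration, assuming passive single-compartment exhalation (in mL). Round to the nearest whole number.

Flow: 72 L/min ÷ 60 = 1.2 L/s.
R = (PIP − Pplat)/V̇ = (41.6 − 25.4) / 1.2 = 16.2/1.2 = 13.5 cmH2O·s/L.
C = Vt/(Pplat − PEEP) = 550.0 / (25.4 − 14) = 550.0/11.4 = 48.246 mL/cmH2O.
τ = R × C = 13.5 × 0.04825 L/cmH2O = 0.6514 s.
Fraction remaining = e^(−Te/τ) = e^(−0.53/0.6514) = 0.4432.
Trapped volume = 550.0 × 0.4432 = 243.76 mL.

244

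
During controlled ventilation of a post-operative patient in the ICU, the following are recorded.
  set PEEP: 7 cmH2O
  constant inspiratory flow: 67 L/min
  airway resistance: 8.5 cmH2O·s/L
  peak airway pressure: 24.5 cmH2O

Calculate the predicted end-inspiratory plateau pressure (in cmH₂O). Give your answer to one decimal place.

Flow: 67 L/min ÷ 60 = 1.1167 L/s.
Pplat = PIP − Raw × flow = 24.5 − 8.5 × 1.1167 = 24.5 − 9.492 = 15.008 cmH2O.

15.0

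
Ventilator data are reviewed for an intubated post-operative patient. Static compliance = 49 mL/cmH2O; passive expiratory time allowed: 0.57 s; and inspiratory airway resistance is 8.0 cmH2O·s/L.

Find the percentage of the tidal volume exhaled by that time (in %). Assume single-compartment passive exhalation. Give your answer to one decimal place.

τ = R × C = 8.0 × 49 mL/cmH2O = 8.0 × 0.049 L/cmH2O = 0.392 s.
Passive exhalation: V(t)/V₀ = e^(−t/τ) = e^(−0.57/0.392) = 0.2336.
Fraction exhaled = 1 − 0.2336 = 0.7664 → 76.64%.

76.6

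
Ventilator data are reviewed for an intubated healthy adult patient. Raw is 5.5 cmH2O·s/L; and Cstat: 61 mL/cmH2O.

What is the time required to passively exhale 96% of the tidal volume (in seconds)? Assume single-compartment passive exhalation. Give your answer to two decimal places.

τ = R × C = 5.5 × 61 mL/cmH2O = 5.5 × 0.061 L/cmH2O = 0.3355 s.
Exhaled fraction f = 1 − e^(−t/τ) → t = −τ·ln(1 − f) = −0.3355·ln(0.04) = 1.08 s.

1.08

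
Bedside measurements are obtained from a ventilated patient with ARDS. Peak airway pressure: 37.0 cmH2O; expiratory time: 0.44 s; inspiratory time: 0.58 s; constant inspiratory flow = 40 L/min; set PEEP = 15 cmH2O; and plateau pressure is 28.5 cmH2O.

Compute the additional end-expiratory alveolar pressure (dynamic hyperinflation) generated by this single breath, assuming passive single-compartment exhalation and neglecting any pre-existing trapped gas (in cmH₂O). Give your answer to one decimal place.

Flow: 40 L/min ÷ 60 = 0.6667 L/s.
Vt = flow × Ti = 0.6667 L/s × 0.58 s × 1000 mL/L = 386.69 mL.
R = (PIP − Pplat)/V̇ = (37.0 − 28.5) / 0.6667 = 8.5/0.6667 = 12.749 cmH2O·s/L.
C = Vt/(Pplat − PEEP) = 386.69 / (28.5 − 15) = 386.69/13.5 = 28.644 mL/cmH2O.
τ = R × C = 12.749 × 0.02864 L/cmH2O = 0.3651 s.
Fraction remaining = e^(−Te/τ) = e^(−0.44/0.3651) = 0.2996; trapped volume = 386.69 × 0.2996 = 115.85 mL.
Additional alveolar pressure from trapping ≈ V_trapped / C = 115.85 / 28.644 = 4.044 cmH2O.

4.0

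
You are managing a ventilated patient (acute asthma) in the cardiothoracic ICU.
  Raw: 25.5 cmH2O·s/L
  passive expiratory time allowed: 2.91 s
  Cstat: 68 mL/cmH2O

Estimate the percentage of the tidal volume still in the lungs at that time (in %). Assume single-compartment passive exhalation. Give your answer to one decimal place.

18.7

τ = R × C = 25.5 × 68 mL/cmH2O = 25.5 × 0.068 L/cmH2O = 1.734 s.
Passive exhalation: V(t)/V₀ = e^(−t/τ) = e^(−2.91/1.734) = 0.1867.
Fraction remaining = 0.1867 → 18.67%.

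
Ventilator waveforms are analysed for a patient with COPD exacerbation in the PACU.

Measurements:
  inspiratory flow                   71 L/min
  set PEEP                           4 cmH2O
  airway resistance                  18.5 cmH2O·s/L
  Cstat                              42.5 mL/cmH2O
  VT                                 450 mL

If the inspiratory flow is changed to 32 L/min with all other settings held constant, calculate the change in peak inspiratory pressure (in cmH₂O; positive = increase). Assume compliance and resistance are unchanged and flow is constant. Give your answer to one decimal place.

Flow: 71 L/min ÷ 60 = 1.1833 L/s.
New flow: 32 L/min ÷ 60 = 0.5333 L/s.
PIP = Vt/C + R·V̇ + PEEP (constant-flow equation of motion).
Only the resistive term changes: ΔPIP = R × ΔV̇ = 18.5 × (0.5333 − 1.1833) = 18.5 × -0.65 = -12.025 cmH2O.

-12.0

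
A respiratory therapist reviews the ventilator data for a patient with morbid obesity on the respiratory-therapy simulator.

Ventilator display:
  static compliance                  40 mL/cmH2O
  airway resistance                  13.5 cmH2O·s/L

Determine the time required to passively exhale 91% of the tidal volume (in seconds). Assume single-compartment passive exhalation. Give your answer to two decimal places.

τ = R × C = 13.5 × 40 mL/cmH2O = 13.5 × 0.040 L/cmH2O = 0.54 s.
Exhaled fraction f = 1 − e^(−t/τ) → t = −τ·ln(1 − f) = −0.54·ln(0.09) = 1.3 s.

1.30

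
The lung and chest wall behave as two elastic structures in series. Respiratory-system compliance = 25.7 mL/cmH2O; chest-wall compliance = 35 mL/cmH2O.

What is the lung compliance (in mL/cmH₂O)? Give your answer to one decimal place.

1/CL = 1/Crs − 1/Ccw.
1/CL = 1/25.7 − 1/35 = 0.01034.
CL = 96.712 mL/cmH2O.

96.7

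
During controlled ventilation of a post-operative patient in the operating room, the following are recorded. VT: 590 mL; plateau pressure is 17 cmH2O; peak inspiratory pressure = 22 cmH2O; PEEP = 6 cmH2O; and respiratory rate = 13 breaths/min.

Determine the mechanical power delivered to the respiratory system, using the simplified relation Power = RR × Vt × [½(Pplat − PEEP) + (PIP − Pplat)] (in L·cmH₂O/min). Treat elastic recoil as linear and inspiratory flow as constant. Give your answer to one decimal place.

80.5

Per-breath work = Vt × [½(Pplat−PEEP) + (PIP−Pplat)] = 0.590 × [0.5×11.0 + 5.0] = 0.590 × 10.5 = 6.195 L·cmH2O.
Power = 13 × 6.195 = 80.535 L·cmH2O/min.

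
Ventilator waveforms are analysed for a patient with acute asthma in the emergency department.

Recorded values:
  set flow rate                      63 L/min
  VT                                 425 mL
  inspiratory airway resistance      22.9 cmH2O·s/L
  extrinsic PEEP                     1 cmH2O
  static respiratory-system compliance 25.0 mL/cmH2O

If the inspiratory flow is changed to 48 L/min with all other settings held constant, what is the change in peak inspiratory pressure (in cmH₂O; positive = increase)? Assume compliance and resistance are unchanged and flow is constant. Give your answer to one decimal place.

-5.7

Flow: 63 L/min ÷ 60 = 1.05 L/s.
New flow: 48 L/min ÷ 60 = 0.8 L/s.
PIP = Vt/C + R·V̇ + PEEP (constant-flow equation of motion).
Only the resistive term changes: ΔPIP = R × ΔV̇ = 22.9 × (0.8 − 1.05) = 22.9 × -0.25 = -5.725 cmH2O.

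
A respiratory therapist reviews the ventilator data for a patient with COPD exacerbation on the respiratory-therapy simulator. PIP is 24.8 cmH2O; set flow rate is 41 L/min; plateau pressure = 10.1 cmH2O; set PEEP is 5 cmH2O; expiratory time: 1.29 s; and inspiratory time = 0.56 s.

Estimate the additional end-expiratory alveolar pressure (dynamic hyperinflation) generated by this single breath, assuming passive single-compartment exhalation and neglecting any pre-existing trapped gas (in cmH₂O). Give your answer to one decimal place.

Flow: 41 L/min ÷ 60 = 0.6833 L/s.
Vt = flow × Ti = 0.6833 L/s × 0.56 s × 1000 mL/L = 382.65 mL.
R = (PIP − Pplat)/V̇ = (24.8 − 10.1) / 0.6833 = 14.7/0.6833 = 21.513 cmH2O·s/L.
C = Vt/(Pplat − PEEP) = 382.65 / (10.1 − 5) = 382.65/5.1 = 75.029 mL/cmH2O.
τ = R × C = 21.513 × 0.07503 L/cmH2O = 1.614 s.
Fraction remaining = e^(−Te/τ) = e^(−1.29/1.614) = 0.4497; trapped volume = 382.65 × 0.4497 = 172.08 mL.
Additional alveolar pressure from trapping ≈ V_trapped / C = 172.08 / 75.029 = 2.294 cmH2O.

2.3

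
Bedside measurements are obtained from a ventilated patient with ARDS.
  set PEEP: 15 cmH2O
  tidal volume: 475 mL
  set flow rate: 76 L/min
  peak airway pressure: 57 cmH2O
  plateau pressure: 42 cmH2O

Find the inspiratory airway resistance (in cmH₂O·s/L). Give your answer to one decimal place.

11.8

Flow: 76 L/min ÷ 60 = 1.2667 L/s.
Raw = (PIP − Pplat) / flow = (57 − 42) / 1.2667 = 15.0 / 1.2667 = 11.842 cmH2O·s/L.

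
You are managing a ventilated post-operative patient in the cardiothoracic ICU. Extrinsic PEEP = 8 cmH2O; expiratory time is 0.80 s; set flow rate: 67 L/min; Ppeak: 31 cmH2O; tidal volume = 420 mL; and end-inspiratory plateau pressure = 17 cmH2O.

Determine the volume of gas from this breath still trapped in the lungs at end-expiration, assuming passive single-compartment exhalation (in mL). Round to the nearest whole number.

Flow: 67 L/min ÷ 60 = 1.1167 L/s.
R = (PIP − Pplat)/V̇ = (31 − 17) / 1.1167 = 14.0/1.1167 = 12.537 cmH2O·s/L.
C = Vt/(Pplat − PEEP) = 420.0 / (17 − 8) = 420.0/9.0 = 46.667 mL/cmH2O.
τ = R × C = 12.537 × 0.04667 L/cmH2O = 0.5851 s.
Fraction remaining = e^(−Te/τ) = e^(−0.80/0.5851) = 0.2548.
Trapped volume = 420.0 × 0.2548 = 107.02 mL.

107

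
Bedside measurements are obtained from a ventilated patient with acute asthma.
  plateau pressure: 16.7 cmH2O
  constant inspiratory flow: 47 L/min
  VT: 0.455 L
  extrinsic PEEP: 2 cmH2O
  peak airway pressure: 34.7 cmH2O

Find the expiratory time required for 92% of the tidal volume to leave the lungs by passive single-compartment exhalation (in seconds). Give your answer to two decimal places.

1.80

Flow: 47 L/min ÷ 60 = 0.7833 L/s.
R = (PIP − Pplat)/V̇ = (34.7 − 16.7) / 0.7833 = 18.0/0.7833 = 22.98 cmH2O·s/L.
C = Vt/(Pplat − PEEP) = 455.0 / (16.7 − 2) = 455.0/14.7 = 30.952 mL/cmH2O.
τ = R × C = 22.98 × 0.03095 L/cmH2O = 0.7112 s.
t = −τ·ln(1 − 0.92) = −0.7112·ln(0.08) = 1.796 s.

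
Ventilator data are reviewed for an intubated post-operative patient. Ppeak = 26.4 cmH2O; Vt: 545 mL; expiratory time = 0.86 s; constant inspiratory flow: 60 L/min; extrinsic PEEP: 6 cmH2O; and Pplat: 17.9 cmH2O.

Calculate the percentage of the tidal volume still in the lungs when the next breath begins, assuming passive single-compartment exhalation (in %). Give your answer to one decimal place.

11.0

Flow: 60 L/min ÷ 60 = 1 L/s.
R = (PIP − Pplat)/V̇ = (26.4 − 17.9) / 1 = 8.5/1 = 8.5 cmH2O·s/L.
C = Vt/(Pplat − PEEP) = 545.0 / (17.9 − 6) = 545.0/11.9 = 45.798 mL/cmH2O.
τ = R × C = 8.5 × 0.0458 L/cmH2O = 0.3893 s.
Fraction remaining at end-expiration = e^(−Te/τ) = e^(−0.86/0.3893) = 0.1098 → 10.98%.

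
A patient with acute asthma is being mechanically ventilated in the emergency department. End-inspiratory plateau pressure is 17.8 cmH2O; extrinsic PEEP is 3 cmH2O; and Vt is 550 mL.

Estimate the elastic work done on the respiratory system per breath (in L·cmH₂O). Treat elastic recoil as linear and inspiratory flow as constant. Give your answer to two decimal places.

4.07

Elastic work ≈ ½ × (Pplat − PEEP) × Vt = 0.5 × (17.8 − 3) × 0.550 L = 0.5 × 14.8 × 0.550 = 4.07 L·cmH2O.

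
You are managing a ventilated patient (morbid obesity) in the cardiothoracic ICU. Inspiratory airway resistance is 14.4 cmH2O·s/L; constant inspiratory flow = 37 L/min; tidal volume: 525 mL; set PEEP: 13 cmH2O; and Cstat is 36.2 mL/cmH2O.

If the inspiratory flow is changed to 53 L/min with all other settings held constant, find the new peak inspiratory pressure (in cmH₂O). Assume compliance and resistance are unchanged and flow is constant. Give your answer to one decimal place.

40.2

Flow: 37 L/min ÷ 60 = 0.6167 L/s.
New flow: 53 L/min ÷ 60 = 0.8833 L/s.
PIP = Vt/C + R·V̇ + PEEP (constant-flow equation of motion).
Only the resistive term changes: ΔPIP = R × ΔV̇ = 14.4 × (0.8833 − 0.6167) = 14.4 × 0.2666 = 3.839 cmH2O.
Original PIP = 525/36.2 + 14.4×0.6167 + 13 = 36.383 cmH2O; new PIP = 36.383 + (3.839) = 40.222 cmH2O.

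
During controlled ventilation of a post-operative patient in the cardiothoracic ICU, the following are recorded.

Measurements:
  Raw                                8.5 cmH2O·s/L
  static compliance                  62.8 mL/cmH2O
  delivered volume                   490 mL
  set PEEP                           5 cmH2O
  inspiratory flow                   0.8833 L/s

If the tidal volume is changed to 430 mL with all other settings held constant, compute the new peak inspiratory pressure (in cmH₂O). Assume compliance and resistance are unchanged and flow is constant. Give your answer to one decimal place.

PIP = Vt/C + R·V̇ + PEEP (constant-flow equation of motion).
Only the elastic term changes: ΔPIP = ΔVt / C = (430 − 490) / 62.8 = -0.9554 cmH2O.
Original PIP = 490/62.8 + 8.5×0.8833 + 5 = 20.311 cmH2O; new PIP = 20.311 + (-0.9554) = 19.356 cmH2O.

19.4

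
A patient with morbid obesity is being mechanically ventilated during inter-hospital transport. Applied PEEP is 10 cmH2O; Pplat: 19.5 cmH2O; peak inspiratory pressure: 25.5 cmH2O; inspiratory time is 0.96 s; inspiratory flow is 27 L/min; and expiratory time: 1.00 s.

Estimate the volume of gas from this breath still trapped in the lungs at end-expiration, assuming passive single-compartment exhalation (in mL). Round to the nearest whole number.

Flow: 27 L/min ÷ 60 = 0.45 L/s.
Vt = flow × Ti = 0.45 L/s × 0.96 s × 1000 mL/L = 432.0 mL.
R = (PIP − Pplat)/V̇ = (25.5 − 19.5) / 0.45 = 6.0/0.45 = 13.333 cmH2O·s/L.
C = Vt/(Pplat − PEEP) = 432.0 / (19.5 − 10) = 432.0/9.5 = 45.474 mL/cmH2O.
τ = R × C = 13.333 × 0.04547 L/cmH2O = 0.6063 s.
Fraction remaining = e^(−Te/τ) = e^(−1.00/0.6063) = 0.1922.
Trapped volume = 432.0 × 0.1922 = 83.03 mL.

83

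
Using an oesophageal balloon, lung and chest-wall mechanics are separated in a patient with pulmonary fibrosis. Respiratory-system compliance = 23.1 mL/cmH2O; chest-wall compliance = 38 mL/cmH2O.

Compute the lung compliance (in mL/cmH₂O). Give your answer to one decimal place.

58.9

1/CL = 1/Crs − 1/Ccw.
1/CL = 1/23.1 − 1/38 = 0.01697.
CL = 58.928 mL/cmH2O.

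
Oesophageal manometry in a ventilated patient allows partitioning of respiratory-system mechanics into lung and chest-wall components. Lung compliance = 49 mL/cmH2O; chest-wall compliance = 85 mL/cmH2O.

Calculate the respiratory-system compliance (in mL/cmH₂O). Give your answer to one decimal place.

Lung and chest wall are elastances in series: 1/Crs = 1/CL + 1/Ccw.
1/Crs = 1/49 + 1/85 = 0.03217.
Crs = 31.085 mL/cmH2O.

31.1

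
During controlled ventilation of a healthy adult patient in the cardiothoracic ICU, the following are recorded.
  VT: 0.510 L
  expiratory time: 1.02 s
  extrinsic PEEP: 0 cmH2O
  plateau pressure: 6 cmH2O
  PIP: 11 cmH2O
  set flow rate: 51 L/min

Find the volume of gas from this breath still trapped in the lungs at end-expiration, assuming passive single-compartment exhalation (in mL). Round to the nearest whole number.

Flow: 51 L/min ÷ 60 = 0.85 L/s.
R = (PIP − Pplat)/V̇ = (11 − 6) / 0.85 = 5.0/0.85 = 5.882 cmH2O·s/L.
C = Vt/(Pplat − PEEP) = 510.0 / (6 − 0) = 510.0/6.0 = 85.0 mL/cmH2O.
τ = R × C = 5.882 × 0.085 L/cmH2O = 0.5 s.
Fraction remaining = e^(−Te/τ) = e^(−1.02/0.5) = 0.13.
Trapped volume = 510.0 × 0.13 = 66.3 mL.

66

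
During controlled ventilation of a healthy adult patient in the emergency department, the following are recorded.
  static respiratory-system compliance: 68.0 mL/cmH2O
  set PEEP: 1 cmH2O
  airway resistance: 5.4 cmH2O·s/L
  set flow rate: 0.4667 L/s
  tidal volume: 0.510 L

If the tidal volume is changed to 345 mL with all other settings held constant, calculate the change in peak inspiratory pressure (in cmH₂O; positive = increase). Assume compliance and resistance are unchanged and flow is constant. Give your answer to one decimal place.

-2.4

PIP = Vt/C + R·V̇ + PEEP (constant-flow equation of motion).
Only the elastic term changes: ΔPIP = ΔVt / C = (345 − 510) / 68.0 = -2.426 cmH2O.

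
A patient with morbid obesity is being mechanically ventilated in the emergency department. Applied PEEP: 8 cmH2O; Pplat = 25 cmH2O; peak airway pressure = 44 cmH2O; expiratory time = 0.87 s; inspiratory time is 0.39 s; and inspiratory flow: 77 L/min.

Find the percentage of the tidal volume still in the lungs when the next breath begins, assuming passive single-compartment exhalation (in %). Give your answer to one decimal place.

Flow: 77 L/min ÷ 60 = 1.2833 L/s.
Vt = flow × Ti = 1.2833 L/s × 0.39 s × 1000 mL/L = 500.49 mL.
R = (PIP − Pplat)/V̇ = (44 − 25) / 1.2833 = 19.0/1.2833 = 14.806 cmH2O·s/L.
C = Vt/(Pplat − PEEP) = 500.49 / (25 − 8) = 500.49/17.0 = 29.441 mL/cmH2O.
τ = R × C = 14.806 × 0.02944 L/cmH2O = 0.4359 s.
Fraction remaining at end-expiration = e^(−Te/τ) = e^(−0.87/0.4359) = 0.1359 → 13.59%.

13.6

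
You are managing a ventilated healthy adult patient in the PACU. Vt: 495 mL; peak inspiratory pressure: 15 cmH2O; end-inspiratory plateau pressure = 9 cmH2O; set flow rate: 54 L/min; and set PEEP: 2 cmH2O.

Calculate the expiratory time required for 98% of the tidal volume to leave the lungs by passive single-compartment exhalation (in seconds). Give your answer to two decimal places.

1.84

Flow: 54 L/min ÷ 60 = 0.9 L/s.
R = (PIP − Pplat)/V̇ = (15 − 9) / 0.9 = 6.0/0.9 = 6.667 cmH2O·s/L.
C = Vt/(Pplat − PEEP) = 495.0 / (9 − 2) = 495.0/7.0 = 70.714 mL/cmH2O.
τ = R × C = 6.667 × 0.07071 L/cmH2O = 0.4714 s.
t = −τ·ln(1 − 0.98) = −0.4714·ln(0.02) = 1.844 s.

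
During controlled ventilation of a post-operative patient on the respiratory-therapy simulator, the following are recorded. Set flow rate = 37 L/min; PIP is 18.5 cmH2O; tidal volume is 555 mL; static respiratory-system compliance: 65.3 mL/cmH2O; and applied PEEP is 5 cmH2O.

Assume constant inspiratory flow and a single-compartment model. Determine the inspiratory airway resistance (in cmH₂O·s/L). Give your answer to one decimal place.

Flow: 37 L/min ÷ 60 = 0.6167 L/s.
Equation of motion (constant flow): PIP = Vt/C + R·V̇ + PEEP.
R·V̇ = PIP − Vt/C − PEEP = 18.5 − 555/65.3 − 5 = 18.5 − 8.499 − 5 = 5.001 cmH2O.
R = 5.001 / 0.6167 = 8.109 cmH2O·s/L.

8.1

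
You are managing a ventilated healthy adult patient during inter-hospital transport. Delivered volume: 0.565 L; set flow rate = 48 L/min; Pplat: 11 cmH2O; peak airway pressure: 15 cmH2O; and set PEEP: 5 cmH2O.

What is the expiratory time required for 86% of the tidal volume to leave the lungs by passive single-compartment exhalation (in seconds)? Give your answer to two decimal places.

Flow: 48 L/min ÷ 60 = 0.8 L/s.
R = (PIP − Pplat)/V̇ = (15 − 11) / 0.8 = 4.0/0.8 = 5.0 cmH2O·s/L.
C = Vt/(Pplat − PEEP) = 565.0 / (11 − 5) = 565.0/6.0 = 94.167 mL/cmH2O.
τ = R × C = 5.0 × 0.09417 L/cmH2O = 0.4709 s.
t = −τ·ln(1 − 0.86) = −0.4709·ln(0.14) = 0.9258 s.

0.93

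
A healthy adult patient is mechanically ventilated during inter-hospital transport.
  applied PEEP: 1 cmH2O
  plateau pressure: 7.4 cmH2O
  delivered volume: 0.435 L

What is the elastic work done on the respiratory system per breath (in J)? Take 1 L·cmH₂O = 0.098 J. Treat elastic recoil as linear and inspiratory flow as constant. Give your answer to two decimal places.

Elastic work ≈ ½ × (Pplat − PEEP) × Vt = 0.5 × (7.4 − 1) × 0.435 L = 0.5 × 6.4 × 0.435 = 1.392 L·cmH2O.
× 0.098 J/(L·cmH2O) → 0.1364 J.

0.14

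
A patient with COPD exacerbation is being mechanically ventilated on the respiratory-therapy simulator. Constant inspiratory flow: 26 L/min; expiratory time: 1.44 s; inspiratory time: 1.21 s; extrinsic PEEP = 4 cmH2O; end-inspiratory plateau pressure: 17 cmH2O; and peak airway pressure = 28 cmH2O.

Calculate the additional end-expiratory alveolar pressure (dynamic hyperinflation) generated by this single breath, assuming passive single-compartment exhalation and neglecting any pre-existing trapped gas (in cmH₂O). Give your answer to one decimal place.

Flow: 26 L/min ÷ 60 = 0.4333 L/s.
Vt = flow × Ti = 0.4333 L/s × 1.21 s × 1000 mL/L = 524.29 mL.
R = (PIP − Pplat)/V̇ = (28 − 17) / 0.4333 = 11.0/0.4333 = 25.387 cmH2O·s/L.
C = Vt/(Pplat − PEEP) = 524.29 / (17 − 4) = 524.29/13.0 = 40.33 mL/cmH2O.
τ = R × C = 25.387 × 0.04033 L/cmH2O = 1.024 s.
Fraction remaining = e^(−Te/τ) = e^(−1.44/1.024) = 0.2451; trapped volume = 524.29 × 0.2451 = 128.5 mL.
Additional alveolar pressure from trapping ≈ V_trapped / C = 128.5 / 40.33 = 3.186 cmH2O.

3.2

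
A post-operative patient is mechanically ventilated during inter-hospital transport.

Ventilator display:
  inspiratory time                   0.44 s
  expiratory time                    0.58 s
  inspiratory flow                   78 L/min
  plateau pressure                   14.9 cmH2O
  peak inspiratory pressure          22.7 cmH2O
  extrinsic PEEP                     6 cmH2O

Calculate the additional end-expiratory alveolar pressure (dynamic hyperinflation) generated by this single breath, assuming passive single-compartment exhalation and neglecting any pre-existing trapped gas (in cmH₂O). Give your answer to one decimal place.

Flow: 78 L/min ÷ 60 = 1.3 L/s.
Vt = flow × Ti = 1.3 L/s × 0.44 s × 1000 mL/L = 572.0 mL.
R = (PIP − Pplat)/V̇ = (22.7 − 14.9) / 1.3 = 7.8/1.3 = 6.0 cmH2O·s/L.
C = Vt/(Pplat − PEEP) = 572.0 / (14.9 − 6) = 572.0/8.9 = 64.27 mL/cmH2O.
τ = R × C = 6.0 × 0.06427 L/cmH2O = 0.3856 s.
Fraction remaining = e^(−Te/τ) = e^(−0.58/0.3856) = 0.2222; trapped volume = 572.0 × 0.2222 = 127.1 mL.
Additional alveolar pressure from trapping ≈ V_trapped / C = 127.1 / 64.27 = 1.978 cmH2O.

2.0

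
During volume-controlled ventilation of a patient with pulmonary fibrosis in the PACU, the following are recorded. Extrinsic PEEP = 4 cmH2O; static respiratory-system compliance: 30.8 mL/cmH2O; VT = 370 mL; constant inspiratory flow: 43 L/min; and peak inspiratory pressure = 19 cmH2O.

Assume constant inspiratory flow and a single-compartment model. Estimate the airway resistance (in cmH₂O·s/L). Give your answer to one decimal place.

Flow: 43 L/min ÷ 60 = 0.7167 L/s.
Equation of motion (constant flow): PIP = Vt/C + R·V̇ + PEEP.
R·V̇ = PIP − Vt/C − PEEP = 19 − 370/30.8 − 4 = 19 − 12.013 − 4 = 2.987 cmH2O.
R = 2.987 / 0.7167 = 4.168 cmH2O·s/L.

4.2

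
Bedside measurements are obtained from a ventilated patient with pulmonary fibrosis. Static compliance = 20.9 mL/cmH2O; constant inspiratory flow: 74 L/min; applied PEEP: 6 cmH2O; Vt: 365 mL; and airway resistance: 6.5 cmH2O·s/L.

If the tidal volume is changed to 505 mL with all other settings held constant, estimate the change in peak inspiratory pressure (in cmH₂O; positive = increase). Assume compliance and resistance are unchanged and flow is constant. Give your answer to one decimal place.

6.7

PIP = Vt/C + R·V̇ + PEEP (constant-flow equation of motion).
Only the elastic term changes: ΔPIP = ΔVt / C = (505 − 365) / 20.9 = 6.699 cmH2O.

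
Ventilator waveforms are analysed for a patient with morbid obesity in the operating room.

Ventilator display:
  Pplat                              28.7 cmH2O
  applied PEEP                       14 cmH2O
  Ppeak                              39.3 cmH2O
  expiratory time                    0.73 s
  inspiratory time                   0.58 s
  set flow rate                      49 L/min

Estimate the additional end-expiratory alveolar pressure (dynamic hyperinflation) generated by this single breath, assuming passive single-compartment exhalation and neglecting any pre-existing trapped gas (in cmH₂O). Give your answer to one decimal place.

Flow: 49 L/min ÷ 60 = 0.8167 L/s.
Vt = flow × Ti = 0.8167 L/s × 0.58 s × 1000 mL/L = 473.69 mL.
R = (PIP − Pplat)/V̇ = (39.3 − 28.7) / 0.8167 = 10.6/0.8167 = 12.979 cmH2O·s/L.
C = Vt/(Pplat − PEEP) = 473.69 / (28.7 − 14) = 473.69/14.7 = 32.224 mL/cmH2O.
τ = R × C = 12.979 × 0.03222 L/cmH2O = 0.4182 s.
Fraction remaining = e^(−Te/τ) = e^(−0.73/0.4182) = 0.1745; trapped volume = 473.69 × 0.1745 = 82.659 mL.
Additional alveolar pressure from trapping ≈ V_trapped / C = 82.659 / 32.224 = 2.565 cmH2O.

2.6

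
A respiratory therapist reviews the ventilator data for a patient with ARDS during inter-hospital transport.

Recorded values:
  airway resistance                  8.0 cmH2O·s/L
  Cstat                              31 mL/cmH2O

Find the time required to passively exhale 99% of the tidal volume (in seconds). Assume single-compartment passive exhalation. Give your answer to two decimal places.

1.14

τ = R × C = 8.0 × 31 mL/cmH2O = 8.0 × 0.031 L/cmH2O = 0.248 s.
Exhaled fraction f = 1 − e^(−t/τ) → t = −τ·ln(1 − f) = −0.248·ln(0.01) = 1.142 s.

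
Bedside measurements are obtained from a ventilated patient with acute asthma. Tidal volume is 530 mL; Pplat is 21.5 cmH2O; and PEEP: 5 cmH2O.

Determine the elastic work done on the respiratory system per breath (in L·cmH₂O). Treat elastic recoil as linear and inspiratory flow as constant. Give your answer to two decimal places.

Elastic work ≈ ½ × (Pplat − PEEP) × Vt = 0.5 × (21.5 − 5) × 0.530 L = 0.5 × 16.5 × 0.530 = 4.373 L·cmH2O.

4.37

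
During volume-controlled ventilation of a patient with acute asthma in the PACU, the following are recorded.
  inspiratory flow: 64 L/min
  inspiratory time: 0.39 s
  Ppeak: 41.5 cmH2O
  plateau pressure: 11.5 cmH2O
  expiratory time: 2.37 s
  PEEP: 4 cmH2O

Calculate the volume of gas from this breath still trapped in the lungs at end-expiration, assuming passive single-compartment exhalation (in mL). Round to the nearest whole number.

91

Flow: 64 L/min ÷ 60 = 1.0667 L/s.
Vt = flow × Ti = 1.0667 L/s × 0.39 s × 1000 mL/L = 416.01 mL.
R = (PIP − Pplat)/V̇ = (41.5 − 11.5) / 1.0667 = 30.0/1.0667 = 28.124 cmH2O·s/L.
C = Vt/(Pplat − PEEP) = 416.01 / (11.5 − 4) = 416.01/7.5 = 55.468 mL/cmH2O.
τ = R × C = 28.124 × 0.05547 L/cmH2O = 1.56 s.
Fraction remaining = e^(−Te/τ) = e^(−2.37/1.56) = 0.2189.
Trapped volume = 416.01 × 0.2189 = 91.065 mL.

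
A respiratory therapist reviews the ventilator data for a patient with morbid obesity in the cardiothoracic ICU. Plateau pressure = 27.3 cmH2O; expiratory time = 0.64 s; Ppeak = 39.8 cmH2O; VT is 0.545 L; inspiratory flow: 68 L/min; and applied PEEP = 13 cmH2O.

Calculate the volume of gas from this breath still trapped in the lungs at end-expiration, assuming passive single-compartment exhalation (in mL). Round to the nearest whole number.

Flow: 68 L/min ÷ 60 = 1.1333 L/s.
R = (PIP − Pplat)/V̇ = (39.8 − 27.3) / 1.1333 = 12.5/1.1333 = 11.03 cmH2O·s/L.
C = Vt/(Pplat − PEEP) = 545.0 / (27.3 − 13) = 545.0/14.3 = 38.112 mL/cmH2O.
τ = R × C = 11.03 × 0.03811 L/cmH2O = 0.4204 s.
Fraction remaining = e^(−Te/τ) = e^(−0.64/0.4204) = 0.2182.
Trapped volume = 545.0 × 0.2182 = 118.92 mL.

119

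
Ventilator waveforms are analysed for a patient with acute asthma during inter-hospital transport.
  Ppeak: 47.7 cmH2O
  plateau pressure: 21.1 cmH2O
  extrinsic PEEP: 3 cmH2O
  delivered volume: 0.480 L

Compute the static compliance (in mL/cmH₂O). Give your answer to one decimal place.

26.5

Cstat = Vt / (Pplat − PEEP) = 480 / (21.1 − 3) = 480 / 18.1 = 26.519 mL/cmH2O.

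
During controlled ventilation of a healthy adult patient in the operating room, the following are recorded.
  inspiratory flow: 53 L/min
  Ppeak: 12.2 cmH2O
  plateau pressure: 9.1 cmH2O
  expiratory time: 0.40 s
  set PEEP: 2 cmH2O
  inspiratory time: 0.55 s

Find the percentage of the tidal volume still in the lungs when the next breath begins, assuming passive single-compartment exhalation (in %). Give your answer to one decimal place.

18.9

Flow: 53 L/min ÷ 60 = 0.8833 L/s.
Vt = flow × Ti = 0.8833 L/s × 0.55 s × 1000 mL/L = 485.82 mL.
R = (PIP − Pplat)/V̇ = (12.2 − 9.1) / 0.8833 = 3.1/0.8833 = 3.51 cmH2O·s/L.
C = Vt/(Pplat − PEEP) = 485.82 / (9.1 − 2) = 485.82/7.1 = 68.425 mL/cmH2O.
τ = R × C = 3.51 × 0.06843 L/cmH2O = 0.2402 s.
Fraction remaining at end-expiration = e^(−Te/τ) = e^(−0.40/0.2402) = 0.1891 → 18.91%.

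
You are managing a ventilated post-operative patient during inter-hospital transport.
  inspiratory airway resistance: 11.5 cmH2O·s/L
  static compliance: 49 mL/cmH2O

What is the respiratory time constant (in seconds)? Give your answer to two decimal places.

τ = R × C = 11.5 × 49 mL/cmH2O = 11.5 × 0.049 L/cmH2O = 0.5635 s.

0.56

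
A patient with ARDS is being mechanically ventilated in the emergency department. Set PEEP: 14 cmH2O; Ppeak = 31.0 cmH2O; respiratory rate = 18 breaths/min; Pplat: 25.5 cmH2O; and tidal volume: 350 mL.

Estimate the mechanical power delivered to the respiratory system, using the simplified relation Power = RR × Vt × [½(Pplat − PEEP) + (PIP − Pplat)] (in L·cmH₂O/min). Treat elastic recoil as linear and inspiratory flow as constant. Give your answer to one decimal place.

70.9

Per-breath work = Vt × [½(Pplat−PEEP) + (PIP−Pplat)] = 0.350 × [0.5×11.5 + 5.5] = 0.350 × 11.25 = 3.938 L·cmH2O.
Power = 18 × 3.938 = 70.884 L·cmH2O/min.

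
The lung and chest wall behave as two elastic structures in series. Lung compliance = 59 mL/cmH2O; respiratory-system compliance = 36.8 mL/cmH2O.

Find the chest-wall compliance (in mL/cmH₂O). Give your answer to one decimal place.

1/Ccw = 1/Crs − 1/CL.
1/Ccw = 1/36.8 − 1/59 = 0.01022.
Ccw = 97.847 mL/cmH2O.

97.8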